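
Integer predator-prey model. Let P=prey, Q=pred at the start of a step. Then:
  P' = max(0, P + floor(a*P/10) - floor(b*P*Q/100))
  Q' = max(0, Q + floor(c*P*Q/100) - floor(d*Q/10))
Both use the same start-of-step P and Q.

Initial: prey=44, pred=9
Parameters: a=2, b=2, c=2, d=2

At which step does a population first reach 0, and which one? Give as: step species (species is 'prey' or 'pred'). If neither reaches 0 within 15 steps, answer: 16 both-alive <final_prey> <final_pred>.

Step 1: prey: 44+8-7=45; pred: 9+7-1=15
Step 2: prey: 45+9-13=41; pred: 15+13-3=25
Step 3: prey: 41+8-20=29; pred: 25+20-5=40
Step 4: prey: 29+5-23=11; pred: 40+23-8=55
Step 5: prey: 11+2-12=1; pred: 55+12-11=56
Step 6: prey: 1+0-1=0; pred: 56+1-11=46
First extinction: prey at step 6

Answer: 6 prey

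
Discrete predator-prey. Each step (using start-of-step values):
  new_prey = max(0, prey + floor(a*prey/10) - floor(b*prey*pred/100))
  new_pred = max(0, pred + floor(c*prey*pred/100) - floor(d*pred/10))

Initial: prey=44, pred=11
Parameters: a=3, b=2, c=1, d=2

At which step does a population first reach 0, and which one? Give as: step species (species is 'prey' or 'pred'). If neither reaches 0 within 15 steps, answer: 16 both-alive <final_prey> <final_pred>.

Answer: 16 both-alive 2 9

Derivation:
Step 1: prey: 44+13-9=48; pred: 11+4-2=13
Step 2: prey: 48+14-12=50; pred: 13+6-2=17
Step 3: prey: 50+15-17=48; pred: 17+8-3=22
Step 4: prey: 48+14-21=41; pred: 22+10-4=28
Step 5: prey: 41+12-22=31; pred: 28+11-5=34
Step 6: prey: 31+9-21=19; pred: 34+10-6=38
Step 7: prey: 19+5-14=10; pred: 38+7-7=38
Step 8: prey: 10+3-7=6; pred: 38+3-7=34
Step 9: prey: 6+1-4=3; pred: 34+2-6=30
Step 10: prey: 3+0-1=2; pred: 30+0-6=24
Step 11: prey: 2+0-0=2; pred: 24+0-4=20
Step 12: prey: 2+0-0=2; pred: 20+0-4=16
Step 13: prey: 2+0-0=2; pred: 16+0-3=13
Step 14: prey: 2+0-0=2; pred: 13+0-2=11
Step 15: prey: 2+0-0=2; pred: 11+0-2=9
No extinction within 15 steps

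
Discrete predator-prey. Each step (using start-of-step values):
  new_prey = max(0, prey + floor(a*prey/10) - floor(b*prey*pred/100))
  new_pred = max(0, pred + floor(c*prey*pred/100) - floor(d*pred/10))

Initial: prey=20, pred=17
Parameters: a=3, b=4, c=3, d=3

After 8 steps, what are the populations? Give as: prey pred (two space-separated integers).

Step 1: prey: 20+6-13=13; pred: 17+10-5=22
Step 2: prey: 13+3-11=5; pred: 22+8-6=24
Step 3: prey: 5+1-4=2; pred: 24+3-7=20
Step 4: prey: 2+0-1=1; pred: 20+1-6=15
Step 5: prey: 1+0-0=1; pred: 15+0-4=11
Step 6: prey: 1+0-0=1; pred: 11+0-3=8
Step 7: prey: 1+0-0=1; pred: 8+0-2=6
Step 8: prey: 1+0-0=1; pred: 6+0-1=5

Answer: 1 5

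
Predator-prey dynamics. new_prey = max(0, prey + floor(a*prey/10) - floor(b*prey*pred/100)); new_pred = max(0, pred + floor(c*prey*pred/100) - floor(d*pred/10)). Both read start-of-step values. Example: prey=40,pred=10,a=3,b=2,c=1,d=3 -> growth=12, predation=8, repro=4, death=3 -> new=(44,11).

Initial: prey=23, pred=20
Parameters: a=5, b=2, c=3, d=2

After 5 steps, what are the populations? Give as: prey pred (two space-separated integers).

Answer: 0 73

Derivation:
Step 1: prey: 23+11-9=25; pred: 20+13-4=29
Step 2: prey: 25+12-14=23; pred: 29+21-5=45
Step 3: prey: 23+11-20=14; pred: 45+31-9=67
Step 4: prey: 14+7-18=3; pred: 67+28-13=82
Step 5: prey: 3+1-4=0; pred: 82+7-16=73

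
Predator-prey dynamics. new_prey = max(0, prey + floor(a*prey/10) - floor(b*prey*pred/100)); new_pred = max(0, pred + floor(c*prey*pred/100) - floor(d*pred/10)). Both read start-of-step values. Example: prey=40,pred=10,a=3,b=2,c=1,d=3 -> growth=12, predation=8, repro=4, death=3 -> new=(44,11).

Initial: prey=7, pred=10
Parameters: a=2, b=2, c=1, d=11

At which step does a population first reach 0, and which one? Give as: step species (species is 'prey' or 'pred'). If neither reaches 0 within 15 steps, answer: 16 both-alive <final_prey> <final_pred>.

Step 1: prey: 7+1-1=7; pred: 10+0-11=0
First extinction: pred at step 1

Answer: 1 pred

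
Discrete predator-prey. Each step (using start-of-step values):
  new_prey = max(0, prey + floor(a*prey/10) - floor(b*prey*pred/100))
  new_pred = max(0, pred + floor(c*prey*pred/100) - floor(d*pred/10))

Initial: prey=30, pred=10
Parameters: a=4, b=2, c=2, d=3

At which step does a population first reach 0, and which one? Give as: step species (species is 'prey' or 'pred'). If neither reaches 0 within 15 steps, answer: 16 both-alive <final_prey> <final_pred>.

Answer: 7 prey

Derivation:
Step 1: prey: 30+12-6=36; pred: 10+6-3=13
Step 2: prey: 36+14-9=41; pred: 13+9-3=19
Step 3: prey: 41+16-15=42; pred: 19+15-5=29
Step 4: prey: 42+16-24=34; pred: 29+24-8=45
Step 5: prey: 34+13-30=17; pred: 45+30-13=62
Step 6: prey: 17+6-21=2; pred: 62+21-18=65
Step 7: prey: 2+0-2=0; pred: 65+2-19=48
First extinction: prey at step 7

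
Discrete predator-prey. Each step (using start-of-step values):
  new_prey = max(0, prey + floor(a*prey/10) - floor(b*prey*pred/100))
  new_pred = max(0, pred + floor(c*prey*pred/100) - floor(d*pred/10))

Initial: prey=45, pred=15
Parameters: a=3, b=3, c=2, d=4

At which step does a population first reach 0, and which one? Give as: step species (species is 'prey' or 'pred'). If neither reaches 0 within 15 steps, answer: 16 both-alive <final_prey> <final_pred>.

Answer: 16 both-alive 1 2

Derivation:
Step 1: prey: 45+13-20=38; pred: 15+13-6=22
Step 2: prey: 38+11-25=24; pred: 22+16-8=30
Step 3: prey: 24+7-21=10; pred: 30+14-12=32
Step 4: prey: 10+3-9=4; pred: 32+6-12=26
Step 5: prey: 4+1-3=2; pred: 26+2-10=18
Step 6: prey: 2+0-1=1; pred: 18+0-7=11
Step 7: prey: 1+0-0=1; pred: 11+0-4=7
Step 8: prey: 1+0-0=1; pred: 7+0-2=5
Step 9: prey: 1+0-0=1; pred: 5+0-2=3
Step 10: prey: 1+0-0=1; pred: 3+0-1=2
Step 11: prey: 1+0-0=1; pred: 2+0-0=2
Steps 12-15: state stable at prey=1, pred=2 (no change)
No extinction within 15 steps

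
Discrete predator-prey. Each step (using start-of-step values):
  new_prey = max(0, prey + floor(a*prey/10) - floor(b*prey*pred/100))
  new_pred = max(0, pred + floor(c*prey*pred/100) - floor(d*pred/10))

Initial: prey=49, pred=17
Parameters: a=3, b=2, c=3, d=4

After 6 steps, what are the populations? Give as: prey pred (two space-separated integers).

Answer: 0 23

Derivation:
Step 1: prey: 49+14-16=47; pred: 17+24-6=35
Step 2: prey: 47+14-32=29; pred: 35+49-14=70
Step 3: prey: 29+8-40=0; pred: 70+60-28=102
Step 4: prey: 0+0-0=0; pred: 102+0-40=62
Step 5: prey: 0+0-0=0; pred: 62+0-24=38
Step 6: prey: 0+0-0=0; pred: 38+0-15=23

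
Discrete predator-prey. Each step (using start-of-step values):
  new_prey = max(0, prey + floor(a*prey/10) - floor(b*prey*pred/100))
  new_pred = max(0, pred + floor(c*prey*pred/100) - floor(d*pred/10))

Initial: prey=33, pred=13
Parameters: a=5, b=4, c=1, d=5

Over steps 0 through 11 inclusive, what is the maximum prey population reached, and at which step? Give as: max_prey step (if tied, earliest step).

Step 1: prey: 33+16-17=32; pred: 13+4-6=11
Step 2: prey: 32+16-14=34; pred: 11+3-5=9
Step 3: prey: 34+17-12=39; pred: 9+3-4=8
Step 4: prey: 39+19-12=46; pred: 8+3-4=7
Step 5: prey: 46+23-12=57; pred: 7+3-3=7
Step 6: prey: 57+28-15=70; pred: 7+3-3=7
Step 7: prey: 70+35-19=86; pred: 7+4-3=8
Step 8: prey: 86+43-27=102; pred: 8+6-4=10
Step 9: prey: 102+51-40=113; pred: 10+10-5=15
Step 10: prey: 113+56-67=102; pred: 15+16-7=24
Step 11: prey: 102+51-97=56; pred: 24+24-12=36
Max prey = 113 at step 9

Answer: 113 9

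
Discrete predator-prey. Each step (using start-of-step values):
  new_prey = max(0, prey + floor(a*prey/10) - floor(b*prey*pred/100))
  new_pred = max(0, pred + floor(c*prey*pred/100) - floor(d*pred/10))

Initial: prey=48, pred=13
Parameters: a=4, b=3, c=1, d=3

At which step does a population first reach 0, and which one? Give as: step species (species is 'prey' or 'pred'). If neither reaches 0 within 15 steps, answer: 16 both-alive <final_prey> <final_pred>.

Answer: 16 both-alive 28 3

Derivation:
Step 1: prey: 48+19-18=49; pred: 13+6-3=16
Step 2: prey: 49+19-23=45; pred: 16+7-4=19
Step 3: prey: 45+18-25=38; pred: 19+8-5=22
Step 4: prey: 38+15-25=28; pred: 22+8-6=24
Step 5: prey: 28+11-20=19; pred: 24+6-7=23
Step 6: prey: 19+7-13=13; pred: 23+4-6=21
Step 7: prey: 13+5-8=10; pred: 21+2-6=17
Step 8: prey: 10+4-5=9; pred: 17+1-5=13
Step 9: prey: 9+3-3=9; pred: 13+1-3=11
Step 10: prey: 9+3-2=10; pred: 11+0-3=8
Step 11: prey: 10+4-2=12; pred: 8+0-2=6
Step 12: prey: 12+4-2=14; pred: 6+0-1=5
Step 13: prey: 14+5-2=17; pred: 5+0-1=4
Step 14: prey: 17+6-2=21; pred: 4+0-1=3
Step 15: prey: 21+8-1=28; pred: 3+0-0=3
No extinction within 15 steps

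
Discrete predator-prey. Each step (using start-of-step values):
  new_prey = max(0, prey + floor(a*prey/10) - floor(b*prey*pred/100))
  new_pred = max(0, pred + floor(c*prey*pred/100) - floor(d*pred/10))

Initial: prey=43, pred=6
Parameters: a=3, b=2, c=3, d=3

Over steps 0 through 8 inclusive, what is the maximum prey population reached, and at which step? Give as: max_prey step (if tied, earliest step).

Step 1: prey: 43+12-5=50; pred: 6+7-1=12
Step 2: prey: 50+15-12=53; pred: 12+18-3=27
Step 3: prey: 53+15-28=40; pred: 27+42-8=61
Step 4: prey: 40+12-48=4; pred: 61+73-18=116
Step 5: prey: 4+1-9=0; pred: 116+13-34=95
Step 6: prey: 0+0-0=0; pred: 95+0-28=67
Step 7: prey: 0+0-0=0; pred: 67+0-20=47
Step 8: prey: 0+0-0=0; pred: 47+0-14=33
Max prey = 53 at step 2

Answer: 53 2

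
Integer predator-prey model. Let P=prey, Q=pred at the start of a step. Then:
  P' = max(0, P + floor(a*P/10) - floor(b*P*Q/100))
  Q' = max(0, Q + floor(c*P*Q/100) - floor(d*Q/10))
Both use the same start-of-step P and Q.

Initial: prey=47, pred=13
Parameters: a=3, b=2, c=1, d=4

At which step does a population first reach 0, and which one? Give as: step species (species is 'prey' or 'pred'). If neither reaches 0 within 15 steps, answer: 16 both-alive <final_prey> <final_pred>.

Answer: 16 both-alive 37 10

Derivation:
Step 1: prey: 47+14-12=49; pred: 13+6-5=14
Step 2: prey: 49+14-13=50; pred: 14+6-5=15
Step 3: prey: 50+15-15=50; pred: 15+7-6=16
Step 4: prey: 50+15-16=49; pred: 16+8-6=18
Step 5: prey: 49+14-17=46; pred: 18+8-7=19
Step 6: prey: 46+13-17=42; pred: 19+8-7=20
Step 7: prey: 42+12-16=38; pred: 20+8-8=20
Step 8: prey: 38+11-15=34; pred: 20+7-8=19
Step 9: prey: 34+10-12=32; pred: 19+6-7=18
Step 10: prey: 32+9-11=30; pred: 18+5-7=16
Step 11: prey: 30+9-9=30; pred: 16+4-6=14
Step 12: prey: 30+9-8=31; pred: 14+4-5=13
Step 13: prey: 31+9-8=32; pred: 13+4-5=12
Step 14: prey: 32+9-7=34; pred: 12+3-4=11
Step 15: prey: 34+10-7=37; pred: 11+3-4=10
No extinction within 15 steps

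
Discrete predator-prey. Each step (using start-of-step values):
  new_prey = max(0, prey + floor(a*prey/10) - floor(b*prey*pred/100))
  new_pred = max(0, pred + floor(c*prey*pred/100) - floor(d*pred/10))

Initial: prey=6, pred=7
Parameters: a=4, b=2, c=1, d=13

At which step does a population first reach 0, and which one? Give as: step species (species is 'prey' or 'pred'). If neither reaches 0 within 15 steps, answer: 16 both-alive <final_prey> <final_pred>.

Answer: 1 pred

Derivation:
Step 1: prey: 6+2-0=8; pred: 7+0-9=0
First extinction: pred at step 1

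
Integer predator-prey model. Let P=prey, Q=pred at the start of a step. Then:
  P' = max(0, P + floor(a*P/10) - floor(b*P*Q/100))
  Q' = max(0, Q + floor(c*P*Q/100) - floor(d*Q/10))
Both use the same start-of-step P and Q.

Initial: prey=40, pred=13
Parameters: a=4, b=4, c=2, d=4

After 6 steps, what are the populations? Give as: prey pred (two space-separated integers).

Step 1: prey: 40+16-20=36; pred: 13+10-5=18
Step 2: prey: 36+14-25=25; pred: 18+12-7=23
Step 3: prey: 25+10-23=12; pred: 23+11-9=25
Step 4: prey: 12+4-12=4; pred: 25+6-10=21
Step 5: prey: 4+1-3=2; pred: 21+1-8=14
Step 6: prey: 2+0-1=1; pred: 14+0-5=9

Answer: 1 9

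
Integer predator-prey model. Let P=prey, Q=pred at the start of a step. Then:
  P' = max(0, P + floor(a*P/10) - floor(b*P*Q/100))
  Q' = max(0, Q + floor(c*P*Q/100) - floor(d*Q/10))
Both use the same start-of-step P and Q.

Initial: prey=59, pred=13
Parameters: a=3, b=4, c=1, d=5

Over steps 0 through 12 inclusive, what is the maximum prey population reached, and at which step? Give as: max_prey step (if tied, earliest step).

Answer: 92 12

Derivation:
Step 1: prey: 59+17-30=46; pred: 13+7-6=14
Step 2: prey: 46+13-25=34; pred: 14+6-7=13
Step 3: prey: 34+10-17=27; pred: 13+4-6=11
Step 4: prey: 27+8-11=24; pred: 11+2-5=8
Step 5: prey: 24+7-7=24; pred: 8+1-4=5
Step 6: prey: 24+7-4=27; pred: 5+1-2=4
Step 7: prey: 27+8-4=31; pred: 4+1-2=3
Step 8: prey: 31+9-3=37; pred: 3+0-1=2
Step 9: prey: 37+11-2=46; pred: 2+0-1=1
Step 10: prey: 46+13-1=58; pred: 1+0-0=1
Step 11: prey: 58+17-2=73; pred: 1+0-0=1
Step 12: prey: 73+21-2=92; pred: 1+0-0=1
Max prey = 92 at step 12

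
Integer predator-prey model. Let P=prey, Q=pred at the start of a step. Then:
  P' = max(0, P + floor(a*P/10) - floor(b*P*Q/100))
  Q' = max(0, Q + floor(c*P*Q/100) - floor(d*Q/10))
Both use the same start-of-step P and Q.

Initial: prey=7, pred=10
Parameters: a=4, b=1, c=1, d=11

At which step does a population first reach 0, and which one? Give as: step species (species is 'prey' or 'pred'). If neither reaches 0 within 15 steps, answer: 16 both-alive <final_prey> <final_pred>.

Step 1: prey: 7+2-0=9; pred: 10+0-11=0
First extinction: pred at step 1

Answer: 1 pred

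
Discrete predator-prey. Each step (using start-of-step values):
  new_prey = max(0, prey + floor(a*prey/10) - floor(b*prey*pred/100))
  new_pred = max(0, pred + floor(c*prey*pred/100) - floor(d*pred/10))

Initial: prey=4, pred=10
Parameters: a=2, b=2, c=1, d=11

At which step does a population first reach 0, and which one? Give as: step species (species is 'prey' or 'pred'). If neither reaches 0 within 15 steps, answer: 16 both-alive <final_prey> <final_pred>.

Step 1: prey: 4+0-0=4; pred: 10+0-11=0
First extinction: pred at step 1

Answer: 1 pred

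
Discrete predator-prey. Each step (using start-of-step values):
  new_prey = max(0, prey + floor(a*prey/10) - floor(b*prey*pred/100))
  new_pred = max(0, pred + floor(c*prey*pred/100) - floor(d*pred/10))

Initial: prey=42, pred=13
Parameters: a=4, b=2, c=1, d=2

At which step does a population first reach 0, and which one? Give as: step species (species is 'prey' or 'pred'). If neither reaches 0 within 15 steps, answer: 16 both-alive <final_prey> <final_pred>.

Answer: 16 both-alive 1 11

Derivation:
Step 1: prey: 42+16-10=48; pred: 13+5-2=16
Step 2: prey: 48+19-15=52; pred: 16+7-3=20
Step 3: prey: 52+20-20=52; pred: 20+10-4=26
Step 4: prey: 52+20-27=45; pred: 26+13-5=34
Step 5: prey: 45+18-30=33; pred: 34+15-6=43
Step 6: prey: 33+13-28=18; pred: 43+14-8=49
Step 7: prey: 18+7-17=8; pred: 49+8-9=48
Step 8: prey: 8+3-7=4; pred: 48+3-9=42
Step 9: prey: 4+1-3=2; pred: 42+1-8=35
Step 10: prey: 2+0-1=1; pred: 35+0-7=28
Step 11: prey: 1+0-0=1; pred: 28+0-5=23
Step 12: prey: 1+0-0=1; pred: 23+0-4=19
Step 13: prey: 1+0-0=1; pred: 19+0-3=16
Step 14: prey: 1+0-0=1; pred: 16+0-3=13
Step 15: prey: 1+0-0=1; pred: 13+0-2=11
No extinction within 15 steps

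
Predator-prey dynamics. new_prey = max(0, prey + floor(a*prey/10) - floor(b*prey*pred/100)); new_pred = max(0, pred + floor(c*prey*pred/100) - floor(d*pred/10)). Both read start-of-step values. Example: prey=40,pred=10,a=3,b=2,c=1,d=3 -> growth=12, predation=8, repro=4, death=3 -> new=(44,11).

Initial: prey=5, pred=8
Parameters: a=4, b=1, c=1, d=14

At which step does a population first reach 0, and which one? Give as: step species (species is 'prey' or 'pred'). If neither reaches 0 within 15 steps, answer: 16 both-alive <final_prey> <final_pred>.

Step 1: prey: 5+2-0=7; pred: 8+0-11=0
First extinction: pred at step 1

Answer: 1 pred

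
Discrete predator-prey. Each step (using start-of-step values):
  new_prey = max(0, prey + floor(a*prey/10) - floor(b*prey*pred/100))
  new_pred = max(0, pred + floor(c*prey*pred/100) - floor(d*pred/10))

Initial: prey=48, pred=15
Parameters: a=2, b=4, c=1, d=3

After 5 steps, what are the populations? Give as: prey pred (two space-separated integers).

Answer: 3 8

Derivation:
Step 1: prey: 48+9-28=29; pred: 15+7-4=18
Step 2: prey: 29+5-20=14; pred: 18+5-5=18
Step 3: prey: 14+2-10=6; pred: 18+2-5=15
Step 4: prey: 6+1-3=4; pred: 15+0-4=11
Step 5: prey: 4+0-1=3; pred: 11+0-3=8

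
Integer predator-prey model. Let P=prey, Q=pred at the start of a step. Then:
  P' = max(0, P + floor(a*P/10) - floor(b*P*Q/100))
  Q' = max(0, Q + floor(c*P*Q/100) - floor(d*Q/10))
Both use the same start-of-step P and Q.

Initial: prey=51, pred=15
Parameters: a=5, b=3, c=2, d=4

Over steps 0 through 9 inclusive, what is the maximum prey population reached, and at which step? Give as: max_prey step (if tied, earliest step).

Step 1: prey: 51+25-22=54; pred: 15+15-6=24
Step 2: prey: 54+27-38=43; pred: 24+25-9=40
Step 3: prey: 43+21-51=13; pred: 40+34-16=58
Step 4: prey: 13+6-22=0; pred: 58+15-23=50
Step 5: prey: 0+0-0=0; pred: 50+0-20=30
Step 6: prey: 0+0-0=0; pred: 30+0-12=18
Step 7: prey: 0+0-0=0; pred: 18+0-7=11
Step 8: prey: 0+0-0=0; pred: 11+0-4=7
Step 9: prey: 0+0-0=0; pred: 7+0-2=5
Max prey = 54 at step 1

Answer: 54 1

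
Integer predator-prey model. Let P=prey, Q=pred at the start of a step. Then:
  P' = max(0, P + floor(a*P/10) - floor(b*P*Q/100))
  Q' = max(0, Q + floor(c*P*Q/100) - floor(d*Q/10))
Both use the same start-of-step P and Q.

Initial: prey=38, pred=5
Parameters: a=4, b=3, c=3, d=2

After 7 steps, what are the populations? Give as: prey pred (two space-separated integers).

Step 1: prey: 38+15-5=48; pred: 5+5-1=9
Step 2: prey: 48+19-12=55; pred: 9+12-1=20
Step 3: prey: 55+22-33=44; pred: 20+33-4=49
Step 4: prey: 44+17-64=0; pred: 49+64-9=104
Step 5: prey: 0+0-0=0; pred: 104+0-20=84
Step 6: prey: 0+0-0=0; pred: 84+0-16=68
Step 7: prey: 0+0-0=0; pred: 68+0-13=55

Answer: 0 55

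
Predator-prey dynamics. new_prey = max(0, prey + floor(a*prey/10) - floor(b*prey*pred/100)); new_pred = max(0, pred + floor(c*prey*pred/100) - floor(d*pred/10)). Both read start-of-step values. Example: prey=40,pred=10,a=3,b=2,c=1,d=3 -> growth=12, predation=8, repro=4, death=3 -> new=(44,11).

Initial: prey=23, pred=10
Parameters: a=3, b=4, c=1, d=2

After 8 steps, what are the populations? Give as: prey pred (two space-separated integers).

Step 1: prey: 23+6-9=20; pred: 10+2-2=10
Step 2: prey: 20+6-8=18; pred: 10+2-2=10
Step 3: prey: 18+5-7=16; pred: 10+1-2=9
Step 4: prey: 16+4-5=15; pred: 9+1-1=9
Step 5: prey: 15+4-5=14; pred: 9+1-1=9
Step 6: prey: 14+4-5=13; pred: 9+1-1=9
Step 7: prey: 13+3-4=12; pred: 9+1-1=9
Step 8: prey: 12+3-4=11; pred: 9+1-1=9

Answer: 11 9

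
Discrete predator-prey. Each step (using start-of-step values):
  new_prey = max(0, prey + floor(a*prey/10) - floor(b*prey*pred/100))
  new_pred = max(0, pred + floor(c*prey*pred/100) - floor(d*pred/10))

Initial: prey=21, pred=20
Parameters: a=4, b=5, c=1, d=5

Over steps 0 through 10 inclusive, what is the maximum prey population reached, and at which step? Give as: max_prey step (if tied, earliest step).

Step 1: prey: 21+8-21=8; pred: 20+4-10=14
Step 2: prey: 8+3-5=6; pred: 14+1-7=8
Step 3: prey: 6+2-2=6; pred: 8+0-4=4
Step 4: prey: 6+2-1=7; pred: 4+0-2=2
Step 5: prey: 7+2-0=9; pred: 2+0-1=1
Step 6: prey: 9+3-0=12; pred: 1+0-0=1
Step 7: prey: 12+4-0=16; pred: 1+0-0=1
Step 8: prey: 16+6-0=22; pred: 1+0-0=1
Step 9: prey: 22+8-1=29; pred: 1+0-0=1
Step 10: prey: 29+11-1=39; pred: 1+0-0=1
Max prey = 39 at step 10

Answer: 39 10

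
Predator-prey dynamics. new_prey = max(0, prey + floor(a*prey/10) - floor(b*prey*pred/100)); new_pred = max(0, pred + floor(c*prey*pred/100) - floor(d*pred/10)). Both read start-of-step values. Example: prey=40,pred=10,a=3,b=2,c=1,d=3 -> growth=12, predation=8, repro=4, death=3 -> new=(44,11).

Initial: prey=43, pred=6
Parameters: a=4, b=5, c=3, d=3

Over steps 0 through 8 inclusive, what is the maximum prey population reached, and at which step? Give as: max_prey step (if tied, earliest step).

Answer: 48 1

Derivation:
Step 1: prey: 43+17-12=48; pred: 6+7-1=12
Step 2: prey: 48+19-28=39; pred: 12+17-3=26
Step 3: prey: 39+15-50=4; pred: 26+30-7=49
Step 4: prey: 4+1-9=0; pred: 49+5-14=40
Step 5: prey: 0+0-0=0; pred: 40+0-12=28
Step 6: prey: 0+0-0=0; pred: 28+0-8=20
Step 7: prey: 0+0-0=0; pred: 20+0-6=14
Step 8: prey: 0+0-0=0; pred: 14+0-4=10
Max prey = 48 at step 1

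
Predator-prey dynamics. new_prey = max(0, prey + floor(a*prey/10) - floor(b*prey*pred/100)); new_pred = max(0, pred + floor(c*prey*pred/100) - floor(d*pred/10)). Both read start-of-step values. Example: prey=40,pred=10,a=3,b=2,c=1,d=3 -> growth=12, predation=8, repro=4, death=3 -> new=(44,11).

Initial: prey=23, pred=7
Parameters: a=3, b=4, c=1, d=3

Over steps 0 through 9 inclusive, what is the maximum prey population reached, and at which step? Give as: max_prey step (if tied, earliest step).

Answer: 37 9

Derivation:
Step 1: prey: 23+6-6=23; pred: 7+1-2=6
Step 2: prey: 23+6-5=24; pred: 6+1-1=6
Step 3: prey: 24+7-5=26; pred: 6+1-1=6
Step 4: prey: 26+7-6=27; pred: 6+1-1=6
Step 5: prey: 27+8-6=29; pred: 6+1-1=6
Step 6: prey: 29+8-6=31; pred: 6+1-1=6
Step 7: prey: 31+9-7=33; pred: 6+1-1=6
Step 8: prey: 33+9-7=35; pred: 6+1-1=6
Step 9: prey: 35+10-8=37; pred: 6+2-1=7
Max prey = 37 at step 9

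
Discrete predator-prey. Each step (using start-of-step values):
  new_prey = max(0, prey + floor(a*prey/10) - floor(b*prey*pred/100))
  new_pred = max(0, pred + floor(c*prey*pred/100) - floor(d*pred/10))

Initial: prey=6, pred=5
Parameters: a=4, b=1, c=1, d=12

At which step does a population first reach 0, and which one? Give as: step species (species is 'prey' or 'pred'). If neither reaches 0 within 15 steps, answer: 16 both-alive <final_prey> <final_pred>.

Answer: 1 pred

Derivation:
Step 1: prey: 6+2-0=8; pred: 5+0-6=0
First extinction: pred at step 1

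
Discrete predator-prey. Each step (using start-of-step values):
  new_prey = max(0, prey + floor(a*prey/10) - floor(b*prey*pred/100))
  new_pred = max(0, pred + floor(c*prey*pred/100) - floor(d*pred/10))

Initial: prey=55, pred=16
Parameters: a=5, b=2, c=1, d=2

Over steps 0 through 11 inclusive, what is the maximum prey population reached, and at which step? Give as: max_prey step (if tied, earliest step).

Answer: 70 2

Derivation:
Step 1: prey: 55+27-17=65; pred: 16+8-3=21
Step 2: prey: 65+32-27=70; pred: 21+13-4=30
Step 3: prey: 70+35-42=63; pred: 30+21-6=45
Step 4: prey: 63+31-56=38; pred: 45+28-9=64
Step 5: prey: 38+19-48=9; pred: 64+24-12=76
Step 6: prey: 9+4-13=0; pred: 76+6-15=67
Step 7: prey: 0+0-0=0; pred: 67+0-13=54
Step 8: prey: 0+0-0=0; pred: 54+0-10=44
Step 9: prey: 0+0-0=0; pred: 44+0-8=36
Step 10: prey: 0+0-0=0; pred: 36+0-7=29
Step 11: prey: 0+0-0=0; pred: 29+0-5=24
Max prey = 70 at step 2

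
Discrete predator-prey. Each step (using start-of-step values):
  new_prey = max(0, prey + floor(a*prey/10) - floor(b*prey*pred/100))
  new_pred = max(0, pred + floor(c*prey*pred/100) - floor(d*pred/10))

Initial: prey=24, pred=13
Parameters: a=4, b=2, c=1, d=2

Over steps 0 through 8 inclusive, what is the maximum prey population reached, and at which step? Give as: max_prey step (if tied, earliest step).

Answer: 38 5

Derivation:
Step 1: prey: 24+9-6=27; pred: 13+3-2=14
Step 2: prey: 27+10-7=30; pred: 14+3-2=15
Step 3: prey: 30+12-9=33; pred: 15+4-3=16
Step 4: prey: 33+13-10=36; pred: 16+5-3=18
Step 5: prey: 36+14-12=38; pred: 18+6-3=21
Step 6: prey: 38+15-15=38; pred: 21+7-4=24
Step 7: prey: 38+15-18=35; pred: 24+9-4=29
Step 8: prey: 35+14-20=29; pred: 29+10-5=34
Max prey = 38 at step 5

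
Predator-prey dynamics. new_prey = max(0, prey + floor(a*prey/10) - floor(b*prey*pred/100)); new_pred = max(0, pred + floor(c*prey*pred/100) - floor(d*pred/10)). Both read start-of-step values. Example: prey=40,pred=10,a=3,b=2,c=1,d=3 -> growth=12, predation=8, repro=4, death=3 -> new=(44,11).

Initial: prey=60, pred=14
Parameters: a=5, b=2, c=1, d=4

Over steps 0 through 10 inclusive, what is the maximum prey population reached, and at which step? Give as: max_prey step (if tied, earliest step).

Step 1: prey: 60+30-16=74; pred: 14+8-5=17
Step 2: prey: 74+37-25=86; pred: 17+12-6=23
Step 3: prey: 86+43-39=90; pred: 23+19-9=33
Step 4: prey: 90+45-59=76; pred: 33+29-13=49
Step 5: prey: 76+38-74=40; pred: 49+37-19=67
Step 6: prey: 40+20-53=7; pred: 67+26-26=67
Step 7: prey: 7+3-9=1; pred: 67+4-26=45
Step 8: prey: 1+0-0=1; pred: 45+0-18=27
Step 9: prey: 1+0-0=1; pred: 27+0-10=17
Step 10: prey: 1+0-0=1; pred: 17+0-6=11
Max prey = 90 at step 3

Answer: 90 3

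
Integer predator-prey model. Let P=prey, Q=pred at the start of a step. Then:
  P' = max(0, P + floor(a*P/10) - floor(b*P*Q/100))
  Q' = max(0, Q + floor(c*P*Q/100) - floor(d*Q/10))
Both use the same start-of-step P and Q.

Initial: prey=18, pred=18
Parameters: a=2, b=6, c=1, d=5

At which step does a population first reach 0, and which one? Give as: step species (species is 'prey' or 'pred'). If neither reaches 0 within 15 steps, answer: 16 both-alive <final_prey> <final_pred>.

Step 1: prey: 18+3-19=2; pred: 18+3-9=12
Step 2: prey: 2+0-1=1; pred: 12+0-6=6
Step 3: prey: 1+0-0=1; pred: 6+0-3=3
Step 4: prey: 1+0-0=1; pred: 3+0-1=2
Step 5: prey: 1+0-0=1; pred: 2+0-1=1
Step 6: prey: 1+0-0=1; pred: 1+0-0=1
Steps 7-15: state stable at prey=1, pred=1 (no change)
No extinction within 15 steps

Answer: 16 both-alive 1 1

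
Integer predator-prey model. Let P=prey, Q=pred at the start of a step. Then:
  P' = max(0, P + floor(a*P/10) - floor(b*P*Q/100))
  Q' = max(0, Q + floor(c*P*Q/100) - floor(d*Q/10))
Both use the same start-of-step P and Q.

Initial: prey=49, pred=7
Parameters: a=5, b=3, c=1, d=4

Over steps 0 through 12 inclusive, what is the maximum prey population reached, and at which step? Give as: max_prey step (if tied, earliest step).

Answer: 105 4

Derivation:
Step 1: prey: 49+24-10=63; pred: 7+3-2=8
Step 2: prey: 63+31-15=79; pred: 8+5-3=10
Step 3: prey: 79+39-23=95; pred: 10+7-4=13
Step 4: prey: 95+47-37=105; pred: 13+12-5=20
Step 5: prey: 105+52-63=94; pred: 20+21-8=33
Step 6: prey: 94+47-93=48; pred: 33+31-13=51
Step 7: prey: 48+24-73=0; pred: 51+24-20=55
Step 8: prey: 0+0-0=0; pred: 55+0-22=33
Step 9: prey: 0+0-0=0; pred: 33+0-13=20
Step 10: prey: 0+0-0=0; pred: 20+0-8=12
Step 11: prey: 0+0-0=0; pred: 12+0-4=8
Step 12: prey: 0+0-0=0; pred: 8+0-3=5
Max prey = 105 at step 4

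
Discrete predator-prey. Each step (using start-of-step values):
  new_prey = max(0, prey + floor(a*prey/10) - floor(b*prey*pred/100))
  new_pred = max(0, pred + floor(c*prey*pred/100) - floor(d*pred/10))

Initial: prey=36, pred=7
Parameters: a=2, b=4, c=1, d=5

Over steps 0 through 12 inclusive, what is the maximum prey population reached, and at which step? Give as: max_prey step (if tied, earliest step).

Answer: 118 12

Derivation:
Step 1: prey: 36+7-10=33; pred: 7+2-3=6
Step 2: prey: 33+6-7=32; pred: 6+1-3=4
Step 3: prey: 32+6-5=33; pred: 4+1-2=3
Step 4: prey: 33+6-3=36; pred: 3+0-1=2
Step 5: prey: 36+7-2=41; pred: 2+0-1=1
Step 6: prey: 41+8-1=48; pred: 1+0-0=1
Step 7: prey: 48+9-1=56; pred: 1+0-0=1
Step 8: prey: 56+11-2=65; pred: 1+0-0=1
Step 9: prey: 65+13-2=76; pred: 1+0-0=1
Step 10: prey: 76+15-3=88; pred: 1+0-0=1
Step 11: prey: 88+17-3=102; pred: 1+0-0=1
Step 12: prey: 102+20-4=118; pred: 1+1-0=2
Max prey = 118 at step 12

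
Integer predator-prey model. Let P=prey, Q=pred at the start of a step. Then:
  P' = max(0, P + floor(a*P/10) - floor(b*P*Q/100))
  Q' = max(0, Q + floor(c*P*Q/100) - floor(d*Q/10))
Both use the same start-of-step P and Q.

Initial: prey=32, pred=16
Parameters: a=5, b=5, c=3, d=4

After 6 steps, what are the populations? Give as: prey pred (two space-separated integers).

Answer: 0 6

Derivation:
Step 1: prey: 32+16-25=23; pred: 16+15-6=25
Step 2: prey: 23+11-28=6; pred: 25+17-10=32
Step 3: prey: 6+3-9=0; pred: 32+5-12=25
Step 4: prey: 0+0-0=0; pred: 25+0-10=15
Step 5: prey: 0+0-0=0; pred: 15+0-6=9
Step 6: prey: 0+0-0=0; pred: 9+0-3=6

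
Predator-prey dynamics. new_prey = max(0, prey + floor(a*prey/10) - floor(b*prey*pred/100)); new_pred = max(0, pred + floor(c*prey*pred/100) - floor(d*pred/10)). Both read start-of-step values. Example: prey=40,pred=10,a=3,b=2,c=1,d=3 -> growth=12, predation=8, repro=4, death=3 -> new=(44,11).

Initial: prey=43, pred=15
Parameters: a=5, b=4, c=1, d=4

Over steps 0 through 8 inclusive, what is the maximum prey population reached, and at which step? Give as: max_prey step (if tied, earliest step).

Step 1: prey: 43+21-25=39; pred: 15+6-6=15
Step 2: prey: 39+19-23=35; pred: 15+5-6=14
Step 3: prey: 35+17-19=33; pred: 14+4-5=13
Step 4: prey: 33+16-17=32; pred: 13+4-5=12
Step 5: prey: 32+16-15=33; pred: 12+3-4=11
Step 6: prey: 33+16-14=35; pred: 11+3-4=10
Step 7: prey: 35+17-14=38; pred: 10+3-4=9
Step 8: prey: 38+19-13=44; pred: 9+3-3=9
Max prey = 44 at step 8

Answer: 44 8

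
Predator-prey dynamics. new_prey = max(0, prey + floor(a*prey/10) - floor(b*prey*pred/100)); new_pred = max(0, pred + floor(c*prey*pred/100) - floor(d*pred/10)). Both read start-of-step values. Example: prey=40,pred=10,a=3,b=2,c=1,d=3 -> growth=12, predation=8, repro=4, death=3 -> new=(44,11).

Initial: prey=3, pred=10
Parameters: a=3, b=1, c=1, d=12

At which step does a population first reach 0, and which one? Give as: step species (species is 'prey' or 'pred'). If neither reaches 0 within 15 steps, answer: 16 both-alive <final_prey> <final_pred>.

Step 1: prey: 3+0-0=3; pred: 10+0-12=0
First extinction: pred at step 1

Answer: 1 pred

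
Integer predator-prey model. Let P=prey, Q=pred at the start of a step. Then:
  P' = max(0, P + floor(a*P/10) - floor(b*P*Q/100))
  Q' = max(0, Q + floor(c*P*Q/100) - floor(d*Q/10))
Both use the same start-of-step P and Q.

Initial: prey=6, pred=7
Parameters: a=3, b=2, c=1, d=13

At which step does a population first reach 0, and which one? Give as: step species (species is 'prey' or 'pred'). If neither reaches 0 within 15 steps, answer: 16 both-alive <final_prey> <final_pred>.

Step 1: prey: 6+1-0=7; pred: 7+0-9=0
First extinction: pred at step 1

Answer: 1 pred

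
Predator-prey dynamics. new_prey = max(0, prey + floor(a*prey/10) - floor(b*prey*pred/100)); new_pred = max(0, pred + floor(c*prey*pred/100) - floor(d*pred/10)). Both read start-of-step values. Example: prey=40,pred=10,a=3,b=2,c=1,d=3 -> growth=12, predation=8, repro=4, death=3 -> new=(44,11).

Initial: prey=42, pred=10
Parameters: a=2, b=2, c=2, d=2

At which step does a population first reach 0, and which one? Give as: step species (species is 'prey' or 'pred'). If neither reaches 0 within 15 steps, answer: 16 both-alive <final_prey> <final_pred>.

Step 1: prey: 42+8-8=42; pred: 10+8-2=16
Step 2: prey: 42+8-13=37; pred: 16+13-3=26
Step 3: prey: 37+7-19=25; pred: 26+19-5=40
Step 4: prey: 25+5-20=10; pred: 40+20-8=52
Step 5: prey: 10+2-10=2; pred: 52+10-10=52
Step 6: prey: 2+0-2=0; pred: 52+2-10=44
First extinction: prey at step 6

Answer: 6 prey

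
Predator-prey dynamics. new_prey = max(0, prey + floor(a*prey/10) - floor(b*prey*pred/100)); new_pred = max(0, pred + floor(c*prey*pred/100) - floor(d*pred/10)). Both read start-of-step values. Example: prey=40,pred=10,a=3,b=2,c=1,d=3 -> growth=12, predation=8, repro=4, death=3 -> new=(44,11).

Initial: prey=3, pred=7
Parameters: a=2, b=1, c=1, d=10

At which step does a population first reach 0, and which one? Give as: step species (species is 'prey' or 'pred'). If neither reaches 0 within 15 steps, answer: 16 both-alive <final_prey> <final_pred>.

Answer: 1 pred

Derivation:
Step 1: prey: 3+0-0=3; pred: 7+0-7=0
First extinction: pred at step 1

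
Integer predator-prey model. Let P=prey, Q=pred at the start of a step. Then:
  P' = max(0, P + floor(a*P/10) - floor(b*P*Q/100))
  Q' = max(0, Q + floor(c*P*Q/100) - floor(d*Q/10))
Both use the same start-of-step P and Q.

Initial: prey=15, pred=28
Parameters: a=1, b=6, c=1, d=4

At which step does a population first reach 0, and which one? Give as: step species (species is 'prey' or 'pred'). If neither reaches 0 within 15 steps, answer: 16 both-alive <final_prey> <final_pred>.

Answer: 1 prey

Derivation:
Step 1: prey: 15+1-25=0; pred: 28+4-11=21
First extinction: prey at step 1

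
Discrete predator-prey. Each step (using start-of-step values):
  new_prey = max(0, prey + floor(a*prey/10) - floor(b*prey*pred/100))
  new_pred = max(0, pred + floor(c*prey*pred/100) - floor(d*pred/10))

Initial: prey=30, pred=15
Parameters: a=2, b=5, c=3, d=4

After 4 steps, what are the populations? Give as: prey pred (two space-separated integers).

Step 1: prey: 30+6-22=14; pred: 15+13-6=22
Step 2: prey: 14+2-15=1; pred: 22+9-8=23
Step 3: prey: 1+0-1=0; pred: 23+0-9=14
Step 4: prey: 0+0-0=0; pred: 14+0-5=9

Answer: 0 9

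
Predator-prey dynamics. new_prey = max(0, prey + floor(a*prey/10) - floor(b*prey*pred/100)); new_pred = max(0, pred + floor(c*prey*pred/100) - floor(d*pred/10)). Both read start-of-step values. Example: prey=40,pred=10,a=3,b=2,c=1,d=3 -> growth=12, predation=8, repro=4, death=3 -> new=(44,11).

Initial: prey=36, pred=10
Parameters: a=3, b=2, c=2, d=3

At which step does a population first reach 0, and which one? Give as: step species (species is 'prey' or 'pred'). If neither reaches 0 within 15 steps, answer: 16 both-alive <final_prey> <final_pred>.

Step 1: prey: 36+10-7=39; pred: 10+7-3=14
Step 2: prey: 39+11-10=40; pred: 14+10-4=20
Step 3: prey: 40+12-16=36; pred: 20+16-6=30
Step 4: prey: 36+10-21=25; pred: 30+21-9=42
Step 5: prey: 25+7-21=11; pred: 42+21-12=51
Step 6: prey: 11+3-11=3; pred: 51+11-15=47
Step 7: prey: 3+0-2=1; pred: 47+2-14=35
Step 8: prey: 1+0-0=1; pred: 35+0-10=25
Step 9: prey: 1+0-0=1; pred: 25+0-7=18
Step 10: prey: 1+0-0=1; pred: 18+0-5=13
Step 11: prey: 1+0-0=1; pred: 13+0-3=10
Step 12: prey: 1+0-0=1; pred: 10+0-3=7
Step 13: prey: 1+0-0=1; pred: 7+0-2=5
Step 14: prey: 1+0-0=1; pred: 5+0-1=4
Step 15: prey: 1+0-0=1; pred: 4+0-1=3
No extinction within 15 steps

Answer: 16 both-alive 1 3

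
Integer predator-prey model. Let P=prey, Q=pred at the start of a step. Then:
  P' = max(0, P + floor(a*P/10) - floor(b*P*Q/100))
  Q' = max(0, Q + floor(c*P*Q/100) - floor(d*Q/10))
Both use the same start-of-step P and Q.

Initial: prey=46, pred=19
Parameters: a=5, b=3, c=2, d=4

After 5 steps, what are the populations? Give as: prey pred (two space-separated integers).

Answer: 0 21

Derivation:
Step 1: prey: 46+23-26=43; pred: 19+17-7=29
Step 2: prey: 43+21-37=27; pred: 29+24-11=42
Step 3: prey: 27+13-34=6; pred: 42+22-16=48
Step 4: prey: 6+3-8=1; pred: 48+5-19=34
Step 5: prey: 1+0-1=0; pred: 34+0-13=21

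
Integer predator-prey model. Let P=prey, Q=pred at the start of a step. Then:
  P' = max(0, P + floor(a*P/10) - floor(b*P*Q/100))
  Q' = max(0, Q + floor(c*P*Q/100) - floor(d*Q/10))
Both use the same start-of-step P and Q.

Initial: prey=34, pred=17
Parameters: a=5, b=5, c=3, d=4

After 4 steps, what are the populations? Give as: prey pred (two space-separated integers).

Step 1: prey: 34+17-28=23; pred: 17+17-6=28
Step 2: prey: 23+11-32=2; pred: 28+19-11=36
Step 3: prey: 2+1-3=0; pred: 36+2-14=24
Step 4: prey: 0+0-0=0; pred: 24+0-9=15

Answer: 0 15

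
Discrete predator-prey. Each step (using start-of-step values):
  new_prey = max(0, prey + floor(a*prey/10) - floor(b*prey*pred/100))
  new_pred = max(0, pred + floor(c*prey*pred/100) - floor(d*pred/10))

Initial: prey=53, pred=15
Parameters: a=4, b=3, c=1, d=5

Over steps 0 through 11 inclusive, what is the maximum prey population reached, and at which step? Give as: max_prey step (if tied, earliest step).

Step 1: prey: 53+21-23=51; pred: 15+7-7=15
Step 2: prey: 51+20-22=49; pred: 15+7-7=15
Step 3: prey: 49+19-22=46; pred: 15+7-7=15
Step 4: prey: 46+18-20=44; pred: 15+6-7=14
Step 5: prey: 44+17-18=43; pred: 14+6-7=13
Step 6: prey: 43+17-16=44; pred: 13+5-6=12
Step 7: prey: 44+17-15=46; pred: 12+5-6=11
Step 8: prey: 46+18-15=49; pred: 11+5-5=11
Step 9: prey: 49+19-16=52; pred: 11+5-5=11
Step 10: prey: 52+20-17=55; pred: 11+5-5=11
Step 11: prey: 55+22-18=59; pred: 11+6-5=12
Max prey = 59 at step 11

Answer: 59 11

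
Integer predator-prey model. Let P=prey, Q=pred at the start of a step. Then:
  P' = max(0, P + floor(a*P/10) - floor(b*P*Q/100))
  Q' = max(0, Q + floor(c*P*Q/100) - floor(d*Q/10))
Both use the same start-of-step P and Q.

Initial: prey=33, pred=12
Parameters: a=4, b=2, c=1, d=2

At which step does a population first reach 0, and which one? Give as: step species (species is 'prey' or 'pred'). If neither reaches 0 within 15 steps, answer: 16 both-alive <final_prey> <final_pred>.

Step 1: prey: 33+13-7=39; pred: 12+3-2=13
Step 2: prey: 39+15-10=44; pred: 13+5-2=16
Step 3: prey: 44+17-14=47; pred: 16+7-3=20
Step 4: prey: 47+18-18=47; pred: 20+9-4=25
Step 5: prey: 47+18-23=42; pred: 25+11-5=31
Step 6: prey: 42+16-26=32; pred: 31+13-6=38
Step 7: prey: 32+12-24=20; pred: 38+12-7=43
Step 8: prey: 20+8-17=11; pred: 43+8-8=43
Step 9: prey: 11+4-9=6; pred: 43+4-8=39
Step 10: prey: 6+2-4=4; pred: 39+2-7=34
Step 11: prey: 4+1-2=3; pred: 34+1-6=29
Step 12: prey: 3+1-1=3; pred: 29+0-5=24
Step 13: prey: 3+1-1=3; pred: 24+0-4=20
Step 14: prey: 3+1-1=3; pred: 20+0-4=16
Step 15: prey: 3+1-0=4; pred: 16+0-3=13
No extinction within 15 steps

Answer: 16 both-alive 4 13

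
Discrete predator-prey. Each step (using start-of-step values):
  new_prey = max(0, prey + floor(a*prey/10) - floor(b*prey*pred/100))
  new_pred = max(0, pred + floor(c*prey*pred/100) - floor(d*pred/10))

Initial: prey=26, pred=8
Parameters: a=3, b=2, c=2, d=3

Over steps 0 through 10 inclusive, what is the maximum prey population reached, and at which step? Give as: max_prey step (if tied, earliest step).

Answer: 34 3

Derivation:
Step 1: prey: 26+7-4=29; pred: 8+4-2=10
Step 2: prey: 29+8-5=32; pred: 10+5-3=12
Step 3: prey: 32+9-7=34; pred: 12+7-3=16
Step 4: prey: 34+10-10=34; pred: 16+10-4=22
Step 5: prey: 34+10-14=30; pred: 22+14-6=30
Step 6: prey: 30+9-18=21; pred: 30+18-9=39
Step 7: prey: 21+6-16=11; pred: 39+16-11=44
Step 8: prey: 11+3-9=5; pred: 44+9-13=40
Step 9: prey: 5+1-4=2; pred: 40+4-12=32
Step 10: prey: 2+0-1=1; pred: 32+1-9=24
Max prey = 34 at step 3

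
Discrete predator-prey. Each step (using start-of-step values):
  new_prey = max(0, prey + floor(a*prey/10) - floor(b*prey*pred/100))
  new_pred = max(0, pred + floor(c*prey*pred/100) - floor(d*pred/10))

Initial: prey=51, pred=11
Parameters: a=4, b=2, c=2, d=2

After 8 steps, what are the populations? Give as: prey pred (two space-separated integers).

Step 1: prey: 51+20-11=60; pred: 11+11-2=20
Step 2: prey: 60+24-24=60; pred: 20+24-4=40
Step 3: prey: 60+24-48=36; pred: 40+48-8=80
Step 4: prey: 36+14-57=0; pred: 80+57-16=121
Step 5: prey: 0+0-0=0; pred: 121+0-24=97
Step 6: prey: 0+0-0=0; pred: 97+0-19=78
Step 7: prey: 0+0-0=0; pred: 78+0-15=63
Step 8: prey: 0+0-0=0; pred: 63+0-12=51

Answer: 0 51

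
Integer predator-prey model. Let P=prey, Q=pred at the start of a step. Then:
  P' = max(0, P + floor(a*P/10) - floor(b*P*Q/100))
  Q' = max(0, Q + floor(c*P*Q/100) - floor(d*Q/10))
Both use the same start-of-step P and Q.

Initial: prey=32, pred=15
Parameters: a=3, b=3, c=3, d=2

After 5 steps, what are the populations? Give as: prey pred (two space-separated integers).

Step 1: prey: 32+9-14=27; pred: 15+14-3=26
Step 2: prey: 27+8-21=14; pred: 26+21-5=42
Step 3: prey: 14+4-17=1; pred: 42+17-8=51
Step 4: prey: 1+0-1=0; pred: 51+1-10=42
Step 5: prey: 0+0-0=0; pred: 42+0-8=34

Answer: 0 34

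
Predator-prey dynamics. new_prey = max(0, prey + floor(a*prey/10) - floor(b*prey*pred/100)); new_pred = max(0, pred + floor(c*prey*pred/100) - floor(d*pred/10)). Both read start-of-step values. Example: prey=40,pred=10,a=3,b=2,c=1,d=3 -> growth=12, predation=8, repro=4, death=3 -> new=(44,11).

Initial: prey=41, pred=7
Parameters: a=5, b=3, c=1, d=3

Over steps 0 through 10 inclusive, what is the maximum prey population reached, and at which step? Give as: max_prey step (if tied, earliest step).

Answer: 101 4

Derivation:
Step 1: prey: 41+20-8=53; pred: 7+2-2=7
Step 2: prey: 53+26-11=68; pred: 7+3-2=8
Step 3: prey: 68+34-16=86; pred: 8+5-2=11
Step 4: prey: 86+43-28=101; pred: 11+9-3=17
Step 5: prey: 101+50-51=100; pred: 17+17-5=29
Step 6: prey: 100+50-87=63; pred: 29+29-8=50
Step 7: prey: 63+31-94=0; pred: 50+31-15=66
Step 8: prey: 0+0-0=0; pred: 66+0-19=47
Step 9: prey: 0+0-0=0; pred: 47+0-14=33
Step 10: prey: 0+0-0=0; pred: 33+0-9=24
Max prey = 101 at step 4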